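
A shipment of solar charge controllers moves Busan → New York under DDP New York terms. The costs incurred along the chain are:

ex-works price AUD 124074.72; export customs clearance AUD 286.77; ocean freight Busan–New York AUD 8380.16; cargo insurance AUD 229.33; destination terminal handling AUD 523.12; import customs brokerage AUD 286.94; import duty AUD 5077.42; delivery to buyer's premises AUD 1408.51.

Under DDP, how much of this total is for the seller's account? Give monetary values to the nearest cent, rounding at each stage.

DDP: the seller bears all costs including import duty.
Seller's account: goods 124074.72 + export clearance 286.77 + freight 8380.16 + insurance 229.33 + destination terminal 523.12 + brokerage 286.94 + duty 5077.42 + delivery 1408.51 = 140266.97
Buyer's account: 0.00

Seller's account: AUD 140266.97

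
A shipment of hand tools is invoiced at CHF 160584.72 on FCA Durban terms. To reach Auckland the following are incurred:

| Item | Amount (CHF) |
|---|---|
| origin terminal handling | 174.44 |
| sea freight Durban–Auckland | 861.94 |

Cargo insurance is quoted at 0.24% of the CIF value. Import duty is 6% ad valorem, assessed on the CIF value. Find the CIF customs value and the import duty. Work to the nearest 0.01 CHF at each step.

Let C be the CIF value. C = FCA price + pre-shipment costs + freight + 0.24% × C
C − 0.24% × C = 160584.72 + 174.44 + 861.94
0.9976 × C = 161621.10
C = 161621.10 / 0.9976 = 162009.92
Insurance premium = 0.24% × 162009.92 = 388.82
Import duty = 162009.92 × 6% = 9720.60

CIF value: CHF 162009.92; import duty: CHF 9720.60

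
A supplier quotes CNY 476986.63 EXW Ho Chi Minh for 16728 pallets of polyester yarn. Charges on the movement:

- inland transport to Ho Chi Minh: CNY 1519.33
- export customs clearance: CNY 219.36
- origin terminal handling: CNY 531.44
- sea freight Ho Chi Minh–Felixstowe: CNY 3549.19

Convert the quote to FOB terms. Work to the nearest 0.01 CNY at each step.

FOB price: CNY 479256.76

Not relevant to the conversion: freight — on the buyer under both terms; not part of either seller's price.
From EXW to FOB, the seller additionally bears: inland to port, export clearance, origin terminal.
FOB price = 476986.63 + 1519.33 + 219.36 + 531.44 = 479256.76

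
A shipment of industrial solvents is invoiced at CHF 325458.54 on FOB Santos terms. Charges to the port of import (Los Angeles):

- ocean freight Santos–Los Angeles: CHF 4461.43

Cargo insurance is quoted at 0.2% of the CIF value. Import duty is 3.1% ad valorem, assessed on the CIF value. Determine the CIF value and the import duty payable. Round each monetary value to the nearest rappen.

Let C be the CIF value. C = FOB price + freight + 0.2% × C
C − 0.2% × C = 325458.54 + 4461.43
0.998 × C = 329919.97
C = 329919.97 / 0.998 = 330581.13
Insurance premium = 0.2% × 330581.13 = 661.16
Import duty = 330581.13 × 3.1% = 10248.02

CIF value: CHF 330581.13; import duty: CHF 10248.02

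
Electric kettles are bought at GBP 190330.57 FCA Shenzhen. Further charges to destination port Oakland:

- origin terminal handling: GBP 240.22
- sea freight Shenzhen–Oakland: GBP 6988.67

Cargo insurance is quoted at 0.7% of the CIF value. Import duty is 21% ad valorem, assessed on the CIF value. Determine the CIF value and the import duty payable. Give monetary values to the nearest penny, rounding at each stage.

Let C be the CIF value. C = FCA price + pre-shipment costs + freight + 0.7% × C
C − 0.7% × C = 190330.57 + 240.22 + 6988.67
0.993 × C = 197559.46
C = 197559.46 / 0.993 = 198952.12
Insurance premium = 0.7% × 198952.12 = 1392.66
Import duty = 198952.12 × 21% = 41779.95

CIF value: GBP 198952.12; import duty: GBP 41779.95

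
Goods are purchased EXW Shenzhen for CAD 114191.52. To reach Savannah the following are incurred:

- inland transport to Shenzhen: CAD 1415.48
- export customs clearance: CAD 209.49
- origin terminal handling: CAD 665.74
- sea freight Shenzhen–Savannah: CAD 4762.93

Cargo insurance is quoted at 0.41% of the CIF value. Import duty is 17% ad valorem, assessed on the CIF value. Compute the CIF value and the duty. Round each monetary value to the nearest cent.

CIF value: CAD 121744.31; import duty: CAD 20696.53

Let C be the CIF value. C = EXW price + pre-shipment costs + freight + 0.41% × C
C − 0.41% × C = 114191.52 + 1415.48 + 209.49 + 665.74 + 4762.93
0.9959 × C = 121245.16
C = 121245.16 / 0.9959 = 121744.31
Insurance premium = 0.41% × 121744.31 = 499.15
Import duty = 121744.31 × 17% = 20696.53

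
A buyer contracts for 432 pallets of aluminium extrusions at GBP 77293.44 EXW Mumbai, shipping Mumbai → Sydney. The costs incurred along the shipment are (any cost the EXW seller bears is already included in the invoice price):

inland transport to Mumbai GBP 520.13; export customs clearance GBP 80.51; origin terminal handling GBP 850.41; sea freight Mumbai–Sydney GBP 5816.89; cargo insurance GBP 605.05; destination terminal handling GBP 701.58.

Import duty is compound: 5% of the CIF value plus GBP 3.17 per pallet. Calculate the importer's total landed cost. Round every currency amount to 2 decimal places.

Total landed cost: GBP 91495.77

EXW: the seller makes goods available at their premises; the buyer bears all onward costs.
CIF value = EXW price + inland to port + export clearance + origin terminal + freight + insurance = 77293.44 + 520.13 + 80.51 + 850.41 + 5816.89 + 605.05 = 85166.43
Ad valorem component: 85166.43 × 5% = 4258.32
Specific component: 432 × 3.17 = 1369.44
Import duty = 4258.32 + 1369.44 = 5627.76
Buyer bears: inland to port 520.13 + export clearance 80.51 + origin terminal 850.41 + freight 5816.89 + insurance 605.05 + destination terminal 701.58 + duty 5627.76 = 14202.33
Landed cost = invoice 77293.44 + 14202.33 = 91495.77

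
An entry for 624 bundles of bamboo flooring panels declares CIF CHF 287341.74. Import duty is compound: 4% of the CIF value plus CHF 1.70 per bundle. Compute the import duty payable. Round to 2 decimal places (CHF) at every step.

Ad valorem component: 287341.74 × 4% = 11493.67
Specific component: 624 × 1.70 = 1060.80
Import duty = 11493.67 + 1060.80 = 12554.47

Import duty: CHF 12554.47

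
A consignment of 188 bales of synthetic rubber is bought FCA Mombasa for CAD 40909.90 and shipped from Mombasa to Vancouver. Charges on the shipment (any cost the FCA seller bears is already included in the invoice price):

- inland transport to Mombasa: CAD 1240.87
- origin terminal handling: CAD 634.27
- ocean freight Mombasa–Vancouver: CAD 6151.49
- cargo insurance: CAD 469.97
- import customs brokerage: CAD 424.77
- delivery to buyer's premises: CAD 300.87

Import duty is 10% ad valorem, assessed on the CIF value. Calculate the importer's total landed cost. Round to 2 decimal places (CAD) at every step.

Total landed cost: CAD 53707.83

FCA: the seller delivers export-cleared goods to the carrier; the buyer bears costs from that point.
Already in the invoice (seller's account under FCA): inland to port — exclude.
CIF value = FCA price + origin terminal + freight + insurance = 40909.90 + 634.27 + 6151.49 + 469.97 = 48165.63
Import duty = 48165.63 × 10% = 4816.56
Buyer bears: origin terminal 634.27 + freight 6151.49 + insurance 469.97 + brokerage 424.77 + delivery 300.87 + duty 4816.56 = 12797.93
Landed cost = invoice 40909.90 + 12797.93 = 53707.83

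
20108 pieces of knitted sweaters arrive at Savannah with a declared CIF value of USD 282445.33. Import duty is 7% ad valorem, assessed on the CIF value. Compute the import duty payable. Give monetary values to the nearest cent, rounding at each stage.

Import duty: USD 19771.17

Import duty = 282445.33 × 7% = 19771.17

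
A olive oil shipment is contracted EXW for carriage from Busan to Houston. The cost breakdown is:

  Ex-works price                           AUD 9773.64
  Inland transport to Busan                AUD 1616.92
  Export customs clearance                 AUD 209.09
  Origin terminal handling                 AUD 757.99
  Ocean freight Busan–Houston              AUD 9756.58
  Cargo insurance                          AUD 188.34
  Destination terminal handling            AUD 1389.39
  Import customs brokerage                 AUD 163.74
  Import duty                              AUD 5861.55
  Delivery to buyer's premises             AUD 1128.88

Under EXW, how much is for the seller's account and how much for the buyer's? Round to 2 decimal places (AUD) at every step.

Seller: AUD 9773.64; buyer: AUD 21072.48

EXW: the seller makes goods available at their premises; the buyer bears all onward costs.
Seller's account: goods 9773.64 = 9773.64
Buyer's account: inland to port 1616.92 + export clearance 209.09 + origin terminal 757.99 + freight 9756.58 + insurance 188.34 + destination terminal 1389.39 + brokerage 163.74 + duty 5861.55 + delivery 1128.88 = 21072.48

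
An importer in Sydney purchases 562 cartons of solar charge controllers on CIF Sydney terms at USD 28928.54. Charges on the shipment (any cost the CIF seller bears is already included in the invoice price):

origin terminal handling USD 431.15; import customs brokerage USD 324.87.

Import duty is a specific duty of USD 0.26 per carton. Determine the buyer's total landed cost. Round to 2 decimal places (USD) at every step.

Total landed cost: USD 29399.53

CIF: the seller pays costs through ocean freight and marine insurance to the destination port.
Already in the invoice (seller's account under CIF): origin terminal — exclude.
The CIF price already equals the CIF value: 28928.54
Import duty = 562 × 0.26 = 146.12
Buyer bears: brokerage 324.87 + duty 146.12 = 470.99
Landed cost = invoice 28928.54 + 470.99 = 29399.53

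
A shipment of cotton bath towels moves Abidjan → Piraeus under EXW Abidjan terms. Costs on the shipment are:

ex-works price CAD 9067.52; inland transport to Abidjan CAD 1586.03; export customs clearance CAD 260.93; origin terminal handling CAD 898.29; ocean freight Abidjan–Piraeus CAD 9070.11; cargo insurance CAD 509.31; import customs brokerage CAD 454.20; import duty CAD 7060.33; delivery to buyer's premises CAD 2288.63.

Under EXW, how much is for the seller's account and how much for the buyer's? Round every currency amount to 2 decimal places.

Seller: CAD 9067.52; buyer: CAD 22127.83

EXW: the seller makes goods available at their premises; the buyer bears all onward costs.
Seller's account: goods 9067.52 = 9067.52
Buyer's account: inland to port 1586.03 + export clearance 260.93 + origin terminal 898.29 + freight 9070.11 + insurance 509.31 + brokerage 454.20 + duty 7060.33 + delivery 2288.63 = 22127.83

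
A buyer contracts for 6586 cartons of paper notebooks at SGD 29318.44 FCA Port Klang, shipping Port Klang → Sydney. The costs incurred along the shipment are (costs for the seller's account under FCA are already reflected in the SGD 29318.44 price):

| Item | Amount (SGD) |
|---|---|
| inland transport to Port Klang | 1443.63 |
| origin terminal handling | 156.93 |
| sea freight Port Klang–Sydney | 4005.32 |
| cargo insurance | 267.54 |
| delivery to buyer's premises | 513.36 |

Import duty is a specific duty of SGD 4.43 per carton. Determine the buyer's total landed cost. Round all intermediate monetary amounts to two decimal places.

FCA: the seller delivers export-cleared goods to the carrier; the buyer bears costs from that point.
Already in the invoice (seller's account under FCA): inland to port — exclude.
CIF value = FCA price + origin terminal + freight + insurance = 29318.44 + 156.93 + 4005.32 + 267.54 = 33748.23
Import duty = 6586 × 4.43 = 29175.98
Buyer bears: origin terminal 156.93 + freight 4005.32 + insurance 267.54 + delivery 513.36 + duty 29175.98 = 34119.13
Landed cost = invoice 29318.44 + 34119.13 = 63437.57

Total landed cost: SGD 63437.57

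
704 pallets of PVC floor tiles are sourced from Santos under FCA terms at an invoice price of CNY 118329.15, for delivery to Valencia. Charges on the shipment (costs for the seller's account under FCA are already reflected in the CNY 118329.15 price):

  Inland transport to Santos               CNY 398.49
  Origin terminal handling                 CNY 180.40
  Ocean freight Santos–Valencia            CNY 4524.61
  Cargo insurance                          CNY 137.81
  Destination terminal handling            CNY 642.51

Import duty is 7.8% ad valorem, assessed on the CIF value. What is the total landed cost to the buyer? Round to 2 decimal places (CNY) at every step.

Total landed cost: CNY 133421.89

FCA: the seller delivers export-cleared goods to the carrier; the buyer bears costs from that point.
Already in the invoice (seller's account under FCA): inland to port — exclude.
CIF value = FCA price + origin terminal + freight + insurance = 118329.15 + 180.40 + 4524.61 + 137.81 = 123171.97
Import duty = 123171.97 × 7.8% = 9607.41
Buyer bears: origin terminal 180.40 + freight 4524.61 + insurance 137.81 + destination terminal 642.51 + duty 9607.41 = 15092.74
Landed cost = invoice 118329.15 + 15092.74 = 133421.89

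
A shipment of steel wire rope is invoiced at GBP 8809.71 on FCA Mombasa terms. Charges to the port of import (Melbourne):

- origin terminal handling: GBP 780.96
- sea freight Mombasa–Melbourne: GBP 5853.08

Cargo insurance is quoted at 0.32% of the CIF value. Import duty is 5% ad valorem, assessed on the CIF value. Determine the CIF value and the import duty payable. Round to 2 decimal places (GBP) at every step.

Let C be the CIF value. C = FCA price + pre-shipment costs + freight + 0.32% × C
C − 0.32% × C = 8809.71 + 780.96 + 5853.08
0.9968 × C = 15443.75
C = 15443.75 / 0.9968 = 15493.33
Insurance premium = 0.32% × 15493.33 = 49.58
Import duty = 15493.33 × 5% = 774.67

CIF value: GBP 15493.33; import duty: GBP 774.67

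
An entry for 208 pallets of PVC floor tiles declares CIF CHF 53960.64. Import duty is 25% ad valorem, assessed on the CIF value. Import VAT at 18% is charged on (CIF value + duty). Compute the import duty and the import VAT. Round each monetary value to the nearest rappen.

Import duty = 53960.64 × 25% = 13490.16
VAT base = CIF + duty = 53960.64 + 13490.16 = 67450.80
Import VAT = 67450.80 × 18% = 12141.14

Import duty: CHF 13490.16; import VAT: CHF 12141.14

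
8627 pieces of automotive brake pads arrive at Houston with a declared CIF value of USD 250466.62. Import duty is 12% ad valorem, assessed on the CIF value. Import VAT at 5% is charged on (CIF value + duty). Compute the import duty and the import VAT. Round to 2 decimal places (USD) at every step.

Import duty: USD 30055.99; import VAT: USD 14026.13

Import duty = 250466.62 × 12% = 30055.99
VAT base = CIF + duty = 250466.62 + 30055.99 = 280522.61
Import VAT = 280522.61 × 5% = 14026.13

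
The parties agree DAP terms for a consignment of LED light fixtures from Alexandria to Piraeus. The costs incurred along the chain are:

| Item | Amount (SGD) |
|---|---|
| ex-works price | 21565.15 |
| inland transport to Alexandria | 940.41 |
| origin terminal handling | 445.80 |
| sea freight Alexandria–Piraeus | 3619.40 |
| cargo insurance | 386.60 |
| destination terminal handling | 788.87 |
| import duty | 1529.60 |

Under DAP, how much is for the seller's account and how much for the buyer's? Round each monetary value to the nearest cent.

DAP: the seller bears all costs to the named destination except import duty and clearance.
Seller's account: goods 21565.15 + inland to port 940.41 + origin terminal 445.80 + freight 3619.40 + insurance 386.60 + destination terminal 788.87 = 27746.23
Buyer's account: duty 1529.60 = 1529.60

Seller: SGD 27746.23; buyer: SGD 1529.60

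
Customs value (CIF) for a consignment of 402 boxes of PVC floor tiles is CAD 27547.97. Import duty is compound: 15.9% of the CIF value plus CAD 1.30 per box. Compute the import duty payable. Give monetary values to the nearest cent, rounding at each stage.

Ad valorem component: 27547.97 × 15.9% = 4380.13
Specific component: 402 × 1.30 = 522.60
Import duty = 4380.13 + 522.60 = 4902.73

Import duty: CAD 4902.73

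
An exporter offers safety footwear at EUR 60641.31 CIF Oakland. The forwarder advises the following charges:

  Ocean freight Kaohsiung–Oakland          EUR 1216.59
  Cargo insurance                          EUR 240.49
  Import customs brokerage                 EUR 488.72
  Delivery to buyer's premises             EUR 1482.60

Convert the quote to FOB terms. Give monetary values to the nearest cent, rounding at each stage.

Not relevant to the conversion: brokerage, delivery — on the buyer under both terms; not part of either seller's price.
From CIF to FOB, the seller no longer bears: freight, insurance.
FOB price = 60641.31 − 1216.59 − 240.49 = 59184.23

FOB price: EUR 59184.23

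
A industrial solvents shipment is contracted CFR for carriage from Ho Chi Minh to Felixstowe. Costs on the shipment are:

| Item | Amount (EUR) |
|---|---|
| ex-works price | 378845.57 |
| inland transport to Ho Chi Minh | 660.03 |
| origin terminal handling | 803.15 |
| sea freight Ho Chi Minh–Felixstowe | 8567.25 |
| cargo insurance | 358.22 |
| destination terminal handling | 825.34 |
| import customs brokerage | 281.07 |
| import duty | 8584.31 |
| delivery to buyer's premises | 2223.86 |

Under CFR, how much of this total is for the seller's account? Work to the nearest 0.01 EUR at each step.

Seller's account: EUR 388876.00

CFR: the seller pays costs through ocean freight to the destination port, but not insurance.
Seller's account: goods 378845.57 + inland to port 660.03 + origin terminal 803.15 + freight 8567.25 = 388876.00
Buyer's account: insurance 358.22 + destination terminal 825.34 + brokerage 281.07 + duty 8584.31 + delivery 2223.86 = 12272.80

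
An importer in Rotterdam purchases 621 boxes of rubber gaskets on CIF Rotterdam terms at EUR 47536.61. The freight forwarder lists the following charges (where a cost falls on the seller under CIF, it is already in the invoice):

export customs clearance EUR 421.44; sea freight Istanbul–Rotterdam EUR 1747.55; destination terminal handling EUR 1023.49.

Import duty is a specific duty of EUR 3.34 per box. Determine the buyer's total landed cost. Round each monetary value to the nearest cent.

CIF: the seller pays costs through ocean freight and marine insurance to the destination port.
Already in the invoice (seller's account under CIF): export clearance, freight — exclude.
The CIF price already equals the CIF value: 47536.61
Import duty = 621 × 3.34 = 2074.14
Buyer bears: destination terminal 1023.49 + duty 2074.14 = 3097.63
Landed cost = invoice 47536.61 + 3097.63 = 50634.24

Total landed cost: EUR 50634.24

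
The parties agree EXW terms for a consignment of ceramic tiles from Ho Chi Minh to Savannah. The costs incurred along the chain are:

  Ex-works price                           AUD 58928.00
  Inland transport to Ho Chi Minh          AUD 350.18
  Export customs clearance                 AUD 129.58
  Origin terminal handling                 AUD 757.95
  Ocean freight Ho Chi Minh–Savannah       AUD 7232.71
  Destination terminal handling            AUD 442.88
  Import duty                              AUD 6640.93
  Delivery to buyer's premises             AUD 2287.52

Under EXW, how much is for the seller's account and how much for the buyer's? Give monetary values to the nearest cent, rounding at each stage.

EXW: the seller makes goods available at their premises; the buyer bears all onward costs.
Seller's account: goods 58928.00 = 58928.00
Buyer's account: inland to port 350.18 + export clearance 129.58 + origin terminal 757.95 + freight 7232.71 + destination terminal 442.88 + duty 6640.93 + delivery 2287.52 = 17841.75

Seller: AUD 58928.00; buyer: AUD 17841.75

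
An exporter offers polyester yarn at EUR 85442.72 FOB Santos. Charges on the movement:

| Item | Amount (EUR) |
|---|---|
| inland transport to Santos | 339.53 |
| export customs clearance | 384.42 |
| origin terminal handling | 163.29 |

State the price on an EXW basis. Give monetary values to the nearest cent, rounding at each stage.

From FOB to EXW, the seller no longer bears: inland to port, export clearance, origin terminal.
EXW price = 85442.72 − 339.53 − 384.42 − 163.29 = 84555.48

EXW price: EUR 84555.48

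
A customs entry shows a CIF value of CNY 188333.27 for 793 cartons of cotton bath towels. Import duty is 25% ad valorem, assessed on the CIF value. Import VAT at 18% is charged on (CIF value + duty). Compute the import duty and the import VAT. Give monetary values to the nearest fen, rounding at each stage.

Import duty = 188333.27 × 25% = 47083.32
VAT base = CIF + duty = 188333.27 + 47083.32 = 235416.59
Import VAT = 235416.59 × 18% = 42374.99

Import duty: CNY 47083.32; import VAT: CNY 42374.99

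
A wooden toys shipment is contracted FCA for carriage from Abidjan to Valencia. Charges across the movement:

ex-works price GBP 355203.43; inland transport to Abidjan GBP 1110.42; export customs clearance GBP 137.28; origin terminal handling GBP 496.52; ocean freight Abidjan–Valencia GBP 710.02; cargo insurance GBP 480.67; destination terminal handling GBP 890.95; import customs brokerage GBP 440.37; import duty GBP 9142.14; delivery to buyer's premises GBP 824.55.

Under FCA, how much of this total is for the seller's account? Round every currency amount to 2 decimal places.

Seller's account: GBP 356451.13

FCA: the seller delivers export-cleared goods to the carrier; the buyer bears costs from that point.
Seller's account: goods 355203.43 + inland to port 1110.42 + export clearance 137.28 = 356451.13
Buyer's account: origin terminal 496.52 + freight 710.02 + insurance 480.67 + destination terminal 890.95 + brokerage 440.37 + duty 9142.14 + delivery 824.55 = 12985.22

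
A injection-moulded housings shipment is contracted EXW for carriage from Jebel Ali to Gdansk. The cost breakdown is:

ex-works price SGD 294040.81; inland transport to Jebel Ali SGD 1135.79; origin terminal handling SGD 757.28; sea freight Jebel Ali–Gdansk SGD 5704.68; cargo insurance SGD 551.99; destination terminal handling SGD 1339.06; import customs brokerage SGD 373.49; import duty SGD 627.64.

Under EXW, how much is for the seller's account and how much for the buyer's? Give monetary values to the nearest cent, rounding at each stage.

Seller: SGD 294040.81; buyer: SGD 10489.93

EXW: the seller makes goods available at their premises; the buyer bears all onward costs.
Seller's account: goods 294040.81 = 294040.81
Buyer's account: inland to port 1135.79 + origin terminal 757.28 + freight 5704.68 + insurance 551.99 + destination terminal 1339.06 + brokerage 373.49 + duty 627.64 = 10489.93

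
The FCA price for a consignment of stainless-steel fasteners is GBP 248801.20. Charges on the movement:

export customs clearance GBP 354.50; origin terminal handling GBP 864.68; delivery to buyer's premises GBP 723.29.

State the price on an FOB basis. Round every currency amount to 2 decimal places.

FOB price: GBP 249665.88

Not relevant to the conversion: export clearance — on the seller under both FCA and FOB; already in the FCA price and stays in the FOB price. delivery — on the buyer under both terms; not part of either seller's price.
From FCA to FOB, the seller additionally bears: origin terminal.
FOB price = 248801.20 + 864.68 = 249665.88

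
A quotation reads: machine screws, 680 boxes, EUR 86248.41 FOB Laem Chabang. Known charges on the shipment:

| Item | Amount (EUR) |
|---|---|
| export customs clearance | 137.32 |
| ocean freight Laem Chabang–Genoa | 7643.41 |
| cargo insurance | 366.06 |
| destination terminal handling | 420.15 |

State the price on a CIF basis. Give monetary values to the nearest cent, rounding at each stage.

CIF price: EUR 94257.88

Not relevant to the conversion: export clearance — on the seller under both FOB and CIF; already in the FOB price and stays in the CIF price. destination terminal — on the buyer under both terms; not part of either seller's price.
From FOB to CIF, the seller additionally bears: freight, insurance.
CIF price = 86248.41 + 7643.41 + 366.06 = 94257.88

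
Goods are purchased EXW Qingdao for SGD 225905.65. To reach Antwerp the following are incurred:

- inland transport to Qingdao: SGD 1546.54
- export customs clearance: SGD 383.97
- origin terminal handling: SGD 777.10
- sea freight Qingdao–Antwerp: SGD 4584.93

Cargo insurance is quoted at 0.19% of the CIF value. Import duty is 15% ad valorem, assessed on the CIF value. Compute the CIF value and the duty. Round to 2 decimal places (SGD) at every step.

Let C be the CIF value. C = EXW price + pre-shipment costs + freight + 0.19% × C
C − 0.19% × C = 225905.65 + 1546.54 + 383.97 + 777.10 + 4584.93
0.9981 × C = 233198.19
C = 233198.19 / 0.9981 = 233642.11
Insurance premium = 0.19% × 233642.11 = 443.92
Import duty = 233642.11 × 15% = 35046.32

CIF value: SGD 233642.11; import duty: SGD 35046.32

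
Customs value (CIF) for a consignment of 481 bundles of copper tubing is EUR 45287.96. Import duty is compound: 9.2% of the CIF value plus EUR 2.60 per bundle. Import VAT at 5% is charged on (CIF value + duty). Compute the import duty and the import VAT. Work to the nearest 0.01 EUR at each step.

Import duty: EUR 5417.09; import VAT: EUR 2535.25

Ad valorem component: 45287.96 × 9.2% = 4166.49
Specific component: 481 × 2.60 = 1250.60
Import duty = 4166.49 + 1250.60 = 5417.09
VAT base = CIF + duty = 45287.96 + 5417.09 = 50705.05
Import VAT = 50705.05 × 5% = 2535.25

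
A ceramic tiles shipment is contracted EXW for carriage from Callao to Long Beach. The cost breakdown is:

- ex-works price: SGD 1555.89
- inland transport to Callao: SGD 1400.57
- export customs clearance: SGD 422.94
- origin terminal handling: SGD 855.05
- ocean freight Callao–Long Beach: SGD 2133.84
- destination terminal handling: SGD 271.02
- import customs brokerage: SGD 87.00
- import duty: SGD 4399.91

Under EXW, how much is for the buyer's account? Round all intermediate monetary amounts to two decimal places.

Buyer's account: SGD 9570.33

EXW: the seller makes goods available at their premises; the buyer bears all onward costs.
Seller's account: goods 1555.89 = 1555.89
Buyer's account: inland to port 1400.57 + export clearance 422.94 + origin terminal 855.05 + freight 2133.84 + destination terminal 271.02 + brokerage 87.00 + duty 4399.91 = 9570.33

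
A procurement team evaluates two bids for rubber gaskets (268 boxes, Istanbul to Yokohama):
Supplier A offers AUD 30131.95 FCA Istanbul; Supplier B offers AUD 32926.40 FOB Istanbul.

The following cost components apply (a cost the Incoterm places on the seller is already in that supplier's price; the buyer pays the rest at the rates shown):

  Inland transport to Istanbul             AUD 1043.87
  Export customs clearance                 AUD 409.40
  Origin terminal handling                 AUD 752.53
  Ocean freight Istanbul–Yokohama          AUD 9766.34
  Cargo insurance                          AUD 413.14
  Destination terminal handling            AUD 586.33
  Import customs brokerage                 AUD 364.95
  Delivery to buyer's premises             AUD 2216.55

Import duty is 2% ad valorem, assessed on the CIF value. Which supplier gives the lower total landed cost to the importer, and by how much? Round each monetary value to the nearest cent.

Supplier A (FCA):
CIF value = FCA price + origin terminal + freight + insurance = 30131.95 + 752.53 + 9766.34 + 413.14 = 41063.96
Import duty = 41063.96 × 2% = 821.28
Buyer bears (A): 752.53 + 9766.34 + 413.14 + 586.33 + 364.95 + 2216.55 = 14099.84
Landed cost (A) = invoice 30131.95 + 14099.84 + duty 821.28 = 45053.07
Supplier B (FOB):
CIF value = FOB price + freight + insurance = 32926.40 + 9766.34 + 413.14 = 43105.88
Import duty = 43105.88 × 2% = 862.12
Buyer bears (B): 9766.34 + 413.14 + 586.33 + 364.95 + 2216.55 = 13347.31
Landed cost (B) = invoice 32926.40 + 13347.31 + duty 862.12 = 47135.83
Difference = |45053.07 − 47135.83| = 2082.76

Supplier A is cheaper by AUD 2082.76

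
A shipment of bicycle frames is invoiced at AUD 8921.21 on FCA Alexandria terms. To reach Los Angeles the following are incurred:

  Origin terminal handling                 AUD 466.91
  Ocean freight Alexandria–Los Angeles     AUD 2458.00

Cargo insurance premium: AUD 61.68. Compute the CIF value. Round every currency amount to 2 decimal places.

CIF value: AUD 11907.80

CIF = FCA price + pre-shipment costs + freight + insurance
CIF = 8921.21 + 466.91 + 2458.00 + 61.68 = 11907.80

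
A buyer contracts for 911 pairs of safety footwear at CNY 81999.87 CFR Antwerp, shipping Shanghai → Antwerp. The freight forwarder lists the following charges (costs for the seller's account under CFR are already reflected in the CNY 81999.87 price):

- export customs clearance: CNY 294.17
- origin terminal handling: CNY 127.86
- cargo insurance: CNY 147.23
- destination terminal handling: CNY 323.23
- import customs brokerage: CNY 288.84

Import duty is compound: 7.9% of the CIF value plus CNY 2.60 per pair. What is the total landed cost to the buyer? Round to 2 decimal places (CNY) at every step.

Total landed cost: CNY 91617.39

CFR: the seller pays costs through ocean freight to the destination port, but not insurance.
Already in the invoice (seller's account under CFR): export clearance, origin terminal — exclude.
CIF value = CFR price + insurance = 81999.87 + 147.23 = 82147.10
Ad valorem component: 82147.10 × 7.9% = 6489.62
Specific component: 911 × 2.60 = 2368.60
Import duty = 6489.62 + 2368.60 = 8858.22
Buyer bears: insurance 147.23 + destination terminal 323.23 + brokerage 288.84 + duty 8858.22 = 9617.52
Landed cost = invoice 81999.87 + 9617.52 = 91617.39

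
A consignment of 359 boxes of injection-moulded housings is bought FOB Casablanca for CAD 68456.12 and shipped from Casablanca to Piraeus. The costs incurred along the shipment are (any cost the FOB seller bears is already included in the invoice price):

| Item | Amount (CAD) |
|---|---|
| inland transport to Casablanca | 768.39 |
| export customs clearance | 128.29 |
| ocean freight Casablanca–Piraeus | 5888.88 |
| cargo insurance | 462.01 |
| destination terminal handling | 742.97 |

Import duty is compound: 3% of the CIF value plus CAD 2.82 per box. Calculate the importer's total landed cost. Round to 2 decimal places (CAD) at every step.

Total landed cost: CAD 78806.57

FOB: the seller bears costs until goods are on board at the origin port; the buyer bears freight, insurance and all costs thereafter.
Already in the invoice (seller's account under FOB): inland to port, export clearance — exclude.
CIF value = FOB price + freight + insurance = 68456.12 + 5888.88 + 462.01 = 74807.01
Ad valorem component: 74807.01 × 3% = 2244.21
Specific component: 359 × 2.82 = 1012.38
Import duty = 2244.21 + 1012.38 = 3256.59
Buyer bears: freight 5888.88 + insurance 462.01 + destination terminal 742.97 + duty 3256.59 = 10350.45
Landed cost = invoice 68456.12 + 10350.45 = 78806.57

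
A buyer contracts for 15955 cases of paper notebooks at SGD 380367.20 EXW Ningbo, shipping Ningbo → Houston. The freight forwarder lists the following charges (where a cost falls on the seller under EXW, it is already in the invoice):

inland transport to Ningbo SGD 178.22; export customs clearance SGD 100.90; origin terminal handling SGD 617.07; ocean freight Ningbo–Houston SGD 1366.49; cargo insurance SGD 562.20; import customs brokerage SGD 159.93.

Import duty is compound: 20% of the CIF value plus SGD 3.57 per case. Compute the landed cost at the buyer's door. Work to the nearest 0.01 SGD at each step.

Total landed cost: SGD 516949.78

EXW: the seller makes goods available at their premises; the buyer bears all onward costs.
CIF value = EXW price + inland to port + export clearance + origin terminal + freight + insurance = 380367.20 + 178.22 + 100.90 + 617.07 + 1366.49 + 562.20 = 383192.08
Ad valorem component: 383192.08 × 20% = 76638.42
Specific component: 15955 × 3.57 = 56959.35
Import duty = 76638.42 + 56959.35 = 133597.77
Buyer bears: inland to port 178.22 + export clearance 100.90 + origin terminal 617.07 + freight 1366.49 + insurance 562.20 + brokerage 159.93 + duty 133597.77 = 136582.58
Landed cost = invoice 380367.20 + 136582.58 = 516949.78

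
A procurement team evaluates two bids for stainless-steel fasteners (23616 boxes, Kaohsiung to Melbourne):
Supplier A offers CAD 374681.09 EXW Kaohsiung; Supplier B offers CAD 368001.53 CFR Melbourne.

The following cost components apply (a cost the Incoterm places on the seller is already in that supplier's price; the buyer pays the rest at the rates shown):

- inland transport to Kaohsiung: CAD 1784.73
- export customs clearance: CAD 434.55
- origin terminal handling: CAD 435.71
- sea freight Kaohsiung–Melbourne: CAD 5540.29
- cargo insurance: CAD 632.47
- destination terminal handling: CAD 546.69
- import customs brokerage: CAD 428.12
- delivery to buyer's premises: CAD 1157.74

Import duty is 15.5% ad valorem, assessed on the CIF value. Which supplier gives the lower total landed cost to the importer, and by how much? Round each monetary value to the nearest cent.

Supplier B is cheaper by CAD 17180.44

Supplier A (EXW):
CIF value = EXW price + inland to port + export clearance + origin terminal + freight + insurance = 374681.09 + 1784.73 + 434.55 + 435.71 + 5540.29 + 632.47 = 383508.84
Import duty = 383508.84 × 15.5% = 59443.87
Buyer bears (A): 1784.73 + 434.55 + 435.71 + 5540.29 + 632.47 + 546.69 + 428.12 + 1157.74 = 10960.30
Landed cost (A) = invoice 374681.09 + 10960.30 + duty 59443.87 = 445085.26
Supplier B (CFR):
CIF value = CFR price + insurance = 368001.53 + 632.47 = 368634.00
Import duty = 368634.00 × 15.5% = 57138.27
Buyer bears (B): 632.47 + 546.69 + 428.12 + 1157.74 = 2765.02
Landed cost (B) = invoice 368001.53 + 2765.02 + duty 57138.27 = 427904.82
Difference = |445085.26 − 427904.82| = 17180.44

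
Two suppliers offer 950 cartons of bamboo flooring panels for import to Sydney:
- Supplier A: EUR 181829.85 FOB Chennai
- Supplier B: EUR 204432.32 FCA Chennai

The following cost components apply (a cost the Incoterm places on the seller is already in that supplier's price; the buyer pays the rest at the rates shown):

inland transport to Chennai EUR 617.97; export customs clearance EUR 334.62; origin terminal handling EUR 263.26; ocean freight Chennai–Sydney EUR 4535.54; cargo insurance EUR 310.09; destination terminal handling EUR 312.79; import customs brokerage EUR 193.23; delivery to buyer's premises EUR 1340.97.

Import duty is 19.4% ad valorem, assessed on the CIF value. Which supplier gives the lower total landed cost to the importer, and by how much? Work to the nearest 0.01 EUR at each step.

Supplier A is cheaper by EUR 27301.68

Supplier A (FOB):
CIF value = FOB price + freight + insurance = 181829.85 + 4535.54 + 310.09 = 186675.48
Import duty = 186675.48 × 19.4% = 36215.04
Buyer bears (A): 4535.54 + 310.09 + 312.79 + 193.23 + 1340.97 = 6692.62
Landed cost (A) = invoice 181829.85 + 6692.62 + duty 36215.04 = 224737.51
Supplier B (FCA):
CIF value = FCA price + origin terminal + freight + insurance = 204432.32 + 263.26 + 4535.54 + 310.09 = 209541.21
Import duty = 209541.21 × 19.4% = 40650.99
Buyer bears (B): 263.26 + 4535.54 + 310.09 + 312.79 + 193.23 + 1340.97 = 6955.88
Landed cost (B) = invoice 204432.32 + 6955.88 + duty 40650.99 = 252039.19
Difference = |224737.51 − 252039.19| = 27301.68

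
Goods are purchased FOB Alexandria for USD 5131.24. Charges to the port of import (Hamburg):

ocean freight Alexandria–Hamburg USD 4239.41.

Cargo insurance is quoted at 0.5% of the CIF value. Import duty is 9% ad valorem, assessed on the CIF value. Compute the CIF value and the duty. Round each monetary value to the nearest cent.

Let C be the CIF value. C = FOB price + freight + 0.5% × C
C − 0.5% × C = 5131.24 + 4239.41
0.995 × C = 9370.65
C = 9370.65 / 0.995 = 9417.74
Insurance premium = 0.5% × 9417.74 = 47.09
Import duty = 9417.74 × 9% = 847.60

CIF value: USD 9417.74; import duty: USD 847.60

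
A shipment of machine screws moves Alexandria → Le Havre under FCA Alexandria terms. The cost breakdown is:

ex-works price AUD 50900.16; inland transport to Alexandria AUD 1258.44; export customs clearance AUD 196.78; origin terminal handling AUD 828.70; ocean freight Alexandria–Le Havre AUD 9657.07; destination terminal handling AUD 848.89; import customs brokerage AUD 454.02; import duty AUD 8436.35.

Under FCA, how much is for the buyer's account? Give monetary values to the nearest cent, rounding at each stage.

Buyer's account: AUD 20225.03

FCA: the seller delivers export-cleared goods to the carrier; the buyer bears costs from that point.
Seller's account: goods 50900.16 + inland to port 1258.44 + export clearance 196.78 = 52355.38
Buyer's account: origin terminal 828.70 + freight 9657.07 + destination terminal 848.89 + brokerage 454.02 + duty 8436.35 = 20225.03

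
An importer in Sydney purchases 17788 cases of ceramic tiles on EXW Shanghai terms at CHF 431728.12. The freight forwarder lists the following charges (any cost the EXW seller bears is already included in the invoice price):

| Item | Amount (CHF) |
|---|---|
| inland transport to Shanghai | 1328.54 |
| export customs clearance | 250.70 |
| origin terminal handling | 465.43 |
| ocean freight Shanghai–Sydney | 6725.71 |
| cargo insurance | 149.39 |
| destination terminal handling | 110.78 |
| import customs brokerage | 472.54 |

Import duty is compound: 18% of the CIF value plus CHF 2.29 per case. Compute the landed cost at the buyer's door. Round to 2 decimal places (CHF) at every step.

Total landed cost: CHF 561282.35

EXW: the seller makes goods available at their premises; the buyer bears all onward costs.
CIF value = EXW price + inland to port + export clearance + origin terminal + freight + insurance = 431728.12 + 1328.54 + 250.70 + 465.43 + 6725.71 + 149.39 = 440647.89
Ad valorem component: 440647.89 × 18% = 79316.62
Specific component: 17788 × 2.29 = 40734.52
Import duty = 79316.62 + 40734.52 = 120051.14
Buyer bears: inland to port 1328.54 + export clearance 250.70 + origin terminal 465.43 + freight 6725.71 + insurance 149.39 + destination terminal 110.78 + brokerage 472.54 + duty 120051.14 = 129554.23
Landed cost = invoice 431728.12 + 129554.23 = 561282.35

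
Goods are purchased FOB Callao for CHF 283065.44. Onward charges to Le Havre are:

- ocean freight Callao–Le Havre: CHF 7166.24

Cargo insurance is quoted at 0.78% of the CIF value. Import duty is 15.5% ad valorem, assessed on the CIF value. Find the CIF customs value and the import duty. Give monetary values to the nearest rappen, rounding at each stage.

Let C be the CIF value. C = FOB price + freight + 0.78% × C
C − 0.78% × C = 283065.44 + 7166.24
0.9922 × C = 290231.68
C = 290231.68 / 0.9922 = 292513.28
Insurance premium = 0.78% × 292513.28 = 2281.60
Import duty = 292513.28 × 15.5% = 45339.56

CIF value: CHF 292513.28; import duty: CHF 45339.56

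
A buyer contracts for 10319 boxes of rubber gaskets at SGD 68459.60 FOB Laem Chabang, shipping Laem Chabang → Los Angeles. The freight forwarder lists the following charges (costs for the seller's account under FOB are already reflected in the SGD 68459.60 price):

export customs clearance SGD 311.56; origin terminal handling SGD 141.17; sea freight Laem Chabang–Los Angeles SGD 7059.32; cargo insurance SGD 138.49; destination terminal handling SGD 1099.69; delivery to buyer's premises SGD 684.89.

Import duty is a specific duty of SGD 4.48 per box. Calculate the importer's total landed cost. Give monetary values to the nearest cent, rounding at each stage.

FOB: the seller bears costs until goods are on board at the origin port; the buyer bears freight, insurance and all costs thereafter.
Already in the invoice (seller's account under FOB): export clearance, origin terminal — exclude.
CIF value = FOB price + freight + insurance = 68459.60 + 7059.32 + 138.49 = 75657.41
Import duty = 10319 × 4.48 = 46229.12
Buyer bears: freight 7059.32 + insurance 138.49 + destination terminal 1099.69 + delivery 684.89 + duty 46229.12 = 55211.51
Landed cost = invoice 68459.60 + 55211.51 = 123671.11

Total landed cost: SGD 123671.11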